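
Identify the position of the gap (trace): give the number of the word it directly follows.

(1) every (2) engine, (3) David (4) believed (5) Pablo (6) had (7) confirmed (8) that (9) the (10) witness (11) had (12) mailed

12

The displaced element is "every engine" (word 2).
It is linked across 2 clause boundaries (Ø → that).
It functions as the direct object of "mailed", so the gap sits immediately after word 12 ("mailed").
Base order: David believed Pablo had confirmed that the witness had mailed every engine.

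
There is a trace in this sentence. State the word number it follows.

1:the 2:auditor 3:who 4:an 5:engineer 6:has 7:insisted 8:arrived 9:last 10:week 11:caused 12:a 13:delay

The displaced element is "the auditor" (word 2).
It is linked across 1 clause boundary (Ø).
It functions as the subject of "arrived", so the gap sits immediately after word 7 ("insisted").
Base order: An engineer has insisted that the auditor arrived last week.

7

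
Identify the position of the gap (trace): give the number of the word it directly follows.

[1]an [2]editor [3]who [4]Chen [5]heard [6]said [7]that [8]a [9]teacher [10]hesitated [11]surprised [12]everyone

5

The displaced element is "an editor" (word 2).
It is linked across 1 clause boundary (Ø).
It functions as the subject of "said", so the gap sits immediately after word 5 ("heard").
Base order: Chen heard that an editor said that a teacher hesitated.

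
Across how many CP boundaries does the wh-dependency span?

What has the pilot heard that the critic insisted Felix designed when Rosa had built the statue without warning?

2

"what" is extracted from the object of "designed".
Boundaries crossed, outermost first: [that], [Ø] — 2 in total.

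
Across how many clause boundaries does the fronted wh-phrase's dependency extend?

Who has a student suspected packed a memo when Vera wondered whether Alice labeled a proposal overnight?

1

"who" is extracted from the subject of "packed".
Boundaries crossed, outermost first: [Ø] — 1 in total.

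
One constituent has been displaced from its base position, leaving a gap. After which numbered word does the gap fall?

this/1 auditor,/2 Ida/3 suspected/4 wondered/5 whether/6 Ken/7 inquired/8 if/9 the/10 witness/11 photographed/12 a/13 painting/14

4

The displaced element is "this auditor" (word 2).
It is linked across 1 clause boundary (Ø).
It functions as the subject of "wondered", so the gap sits immediately after word 4 ("suspected").
Base order: Ida suspected that this auditor wondered whether Ken inquired if the witness photographed a painting.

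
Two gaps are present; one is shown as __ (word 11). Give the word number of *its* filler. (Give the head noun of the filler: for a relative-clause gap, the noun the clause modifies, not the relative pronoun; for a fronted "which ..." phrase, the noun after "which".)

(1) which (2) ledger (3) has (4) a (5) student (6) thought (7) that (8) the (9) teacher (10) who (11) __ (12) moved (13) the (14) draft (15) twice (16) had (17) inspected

The marked gap is inside the relative clause, the subject of "moved".
Its filler is the head noun "teacher" (via "who"), at word 9.
(The other dependency links word 2 to a gap after word 17.)

9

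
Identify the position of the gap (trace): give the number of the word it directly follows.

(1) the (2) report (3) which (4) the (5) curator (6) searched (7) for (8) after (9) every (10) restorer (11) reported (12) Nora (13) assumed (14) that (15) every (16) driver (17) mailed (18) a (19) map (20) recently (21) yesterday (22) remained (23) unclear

The displaced element is "the report" (word 2).
It functions as the object of the preposition "for" of "searched", so the gap sits immediately after word 7 ("for").
Base order: The curator searched for the report after every restorer reported Nora assumed that every driver mailed a map recently yesterday.

7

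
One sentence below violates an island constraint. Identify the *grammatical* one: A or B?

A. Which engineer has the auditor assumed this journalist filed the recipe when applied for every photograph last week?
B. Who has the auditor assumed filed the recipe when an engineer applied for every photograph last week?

In A, the wh-phrase is extracted from inside an adjunct island (introduced by "when"), which blocks movement.
In B, the extraction path crosses only that-complement boundaries, which are transparent.
So B is grammatical.

B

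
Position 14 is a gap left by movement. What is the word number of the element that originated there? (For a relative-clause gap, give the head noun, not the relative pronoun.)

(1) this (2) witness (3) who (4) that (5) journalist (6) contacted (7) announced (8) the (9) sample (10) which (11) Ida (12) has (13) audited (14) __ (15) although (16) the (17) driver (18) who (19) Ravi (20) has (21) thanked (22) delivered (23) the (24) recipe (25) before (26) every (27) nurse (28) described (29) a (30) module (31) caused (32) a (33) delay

9

The gap at 14 is the object of "audited", inside a relative clause.
The relative pronoun is "which" (word 10); it is bound by the head noun immediately before it.
Its filler is the head noun "sample", at word 9.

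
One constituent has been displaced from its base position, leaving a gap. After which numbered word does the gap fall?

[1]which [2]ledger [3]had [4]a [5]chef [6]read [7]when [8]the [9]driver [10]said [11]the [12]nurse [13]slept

6

The displaced element is "which ledger" (word 2).
It functions as the direct object of "read", so the gap sits immediately after word 6 ("read").
Base order: A chef had read which ledger when the driver said the nurse slept.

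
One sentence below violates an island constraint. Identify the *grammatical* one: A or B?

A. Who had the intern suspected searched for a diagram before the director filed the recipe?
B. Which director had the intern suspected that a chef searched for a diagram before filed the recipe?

In B, the wh-phrase is extracted from inside an adjunct island (introduced by "before"), which blocks movement.
In A, the extraction path crosses only that-complement boundaries, which are transparent.
So A is grammatical.

A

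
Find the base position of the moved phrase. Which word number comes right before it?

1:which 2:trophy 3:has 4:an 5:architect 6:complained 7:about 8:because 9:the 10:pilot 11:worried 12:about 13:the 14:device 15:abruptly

The displaced element is "which trophy" (word 2).
It functions as the object of the preposition "about" of "complained", so the gap sits immediately after word 7 ("about").
Base order: An architect has complained about which trophy because the pilot worried about the device abruptly.

7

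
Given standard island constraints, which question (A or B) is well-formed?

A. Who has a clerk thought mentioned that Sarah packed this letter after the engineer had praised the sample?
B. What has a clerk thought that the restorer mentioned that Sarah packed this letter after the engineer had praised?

In B, the wh-phrase is extracted from inside an adjunct island (introduced by "after"), which blocks movement.
In A, the extraction path crosses only that-complement boundaries, which are transparent.
So A is grammatical.

A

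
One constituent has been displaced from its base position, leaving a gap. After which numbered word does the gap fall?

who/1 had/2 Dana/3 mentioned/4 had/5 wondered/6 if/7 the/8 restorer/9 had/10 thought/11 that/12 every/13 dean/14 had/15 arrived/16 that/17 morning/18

4

The displaced element is "who" (word 1).
It is linked across 1 clause boundary (Ø).
It functions as the subject of "wondered", so the gap sits immediately after word 4 ("mentioned").
Base order: Dana had mentioned that who had wondered if the restorer had thought that every dean had arrived that morning.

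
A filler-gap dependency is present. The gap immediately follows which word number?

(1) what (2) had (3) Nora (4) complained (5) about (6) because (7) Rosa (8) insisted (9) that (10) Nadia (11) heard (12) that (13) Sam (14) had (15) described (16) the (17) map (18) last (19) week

The displaced element is "what" (word 1).
It functions as the object of the preposition "about" of "complained", so the gap sits immediately after word 5 ("about").
Base order: Nora had complained about what because Rosa insisted that Nadia heard that Sam had described the map last week.

5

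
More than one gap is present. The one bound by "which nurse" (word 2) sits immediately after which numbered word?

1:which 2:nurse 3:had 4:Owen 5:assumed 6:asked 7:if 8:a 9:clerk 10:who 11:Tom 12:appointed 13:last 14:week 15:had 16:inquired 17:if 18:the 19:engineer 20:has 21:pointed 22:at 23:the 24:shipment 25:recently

5

The displaced element is "which nurse" (word 2).
It is linked across 1 clause boundary (Ø).
It functions as the subject of "asked", so the gap sits immediately after word 5 ("assumed").
Base order: Owen had assumed that which nurse asked if a clerk who Tom appointed last week had inquired if the engineer has pointed at the shipment recently.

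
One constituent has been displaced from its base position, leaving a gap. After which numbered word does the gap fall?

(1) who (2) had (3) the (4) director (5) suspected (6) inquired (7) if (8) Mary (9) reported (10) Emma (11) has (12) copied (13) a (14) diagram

The displaced element is "who" (word 1).
It is linked across 1 clause boundary (Ø).
It functions as the subject of "inquired", so the gap sits immediately after word 5 ("suspected").
Base order: The director had suspected who inquired if Mary reported Emma has copied a diagram.

5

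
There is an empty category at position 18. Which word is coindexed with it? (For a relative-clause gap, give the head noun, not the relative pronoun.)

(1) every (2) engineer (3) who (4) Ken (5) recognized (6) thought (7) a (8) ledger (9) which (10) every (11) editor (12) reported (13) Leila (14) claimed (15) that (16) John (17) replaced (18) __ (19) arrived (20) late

8

The gap at 18 is the object of "replaced", inside a relative clause.
The relative pronoun is "which" (word 9); it is bound by the head noun immediately before it.
Its filler is the head noun "ledger", at word 8.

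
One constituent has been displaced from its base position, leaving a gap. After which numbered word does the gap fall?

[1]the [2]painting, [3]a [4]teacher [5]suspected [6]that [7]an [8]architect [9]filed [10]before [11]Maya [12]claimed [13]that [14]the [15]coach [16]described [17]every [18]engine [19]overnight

The displaced element is "the painting" (word 2).
It is linked across 1 clause boundary (that).
It functions as the direct object of "filed", so the gap sits immediately after word 9 ("filed").
Base order: A teacher suspected that an architect filed the painting before Maya claimed that the coach described every engine overnight.

9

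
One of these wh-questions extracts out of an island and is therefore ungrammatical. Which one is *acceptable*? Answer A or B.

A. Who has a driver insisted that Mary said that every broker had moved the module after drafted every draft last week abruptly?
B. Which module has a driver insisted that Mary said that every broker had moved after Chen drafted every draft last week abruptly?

In A, the wh-phrase is extracted from inside an adjunct island (introduced by "after"), which blocks movement.
In B, the extraction path crosses only that-complement boundaries, which are transparent.
So B is grammatical.

B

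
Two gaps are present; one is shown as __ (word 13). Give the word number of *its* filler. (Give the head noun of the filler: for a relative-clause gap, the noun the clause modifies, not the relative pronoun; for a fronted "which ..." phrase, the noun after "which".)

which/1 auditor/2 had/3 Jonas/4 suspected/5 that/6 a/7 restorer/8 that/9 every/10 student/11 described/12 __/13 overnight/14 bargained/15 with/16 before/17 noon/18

8

The marked gap is inside the relative clause, the direct object of "described".
Its filler is the head noun "restorer" (via "that"), at word 8.
(The other dependency links word 2 to a gap after word 16.)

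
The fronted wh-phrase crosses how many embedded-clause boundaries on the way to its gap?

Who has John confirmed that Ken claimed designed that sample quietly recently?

"who" is extracted from the subject of "designed".
Boundaries crossed, outermost first: [that], [Ø] — 2 in total.

2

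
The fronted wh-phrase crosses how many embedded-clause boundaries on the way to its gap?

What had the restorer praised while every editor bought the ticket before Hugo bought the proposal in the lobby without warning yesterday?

0

"what" originates inside the matrix clause — no clause boundary is crossed.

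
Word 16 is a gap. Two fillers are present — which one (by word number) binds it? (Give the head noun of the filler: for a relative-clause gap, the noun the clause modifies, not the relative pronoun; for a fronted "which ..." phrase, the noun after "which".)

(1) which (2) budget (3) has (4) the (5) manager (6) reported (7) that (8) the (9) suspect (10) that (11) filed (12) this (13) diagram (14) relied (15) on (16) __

2

The marked gap is the object of the preposition "on" of "relied".
Its filler is the fronted wh-phrase "which budget", at word 2.
(The other dependency links word 9 to a gap after word 10.)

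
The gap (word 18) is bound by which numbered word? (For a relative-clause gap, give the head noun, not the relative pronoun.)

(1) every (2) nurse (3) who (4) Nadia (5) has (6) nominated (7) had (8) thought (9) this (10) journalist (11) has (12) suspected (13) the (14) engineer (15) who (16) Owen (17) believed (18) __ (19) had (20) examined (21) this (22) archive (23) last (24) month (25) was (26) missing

14

The gap at 18 is the subject of "examined", inside a relative clause.
The relative pronoun is "who" (word 15); it is bound by the head noun immediately before it.
Its filler is the head noun "engineer", at word 14.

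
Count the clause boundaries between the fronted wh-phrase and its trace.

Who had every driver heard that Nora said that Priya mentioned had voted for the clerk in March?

3

"who" is extracted from the subject of "voted".
Boundaries crossed, outermost first: [that], [that], [Ø] — 3 in total.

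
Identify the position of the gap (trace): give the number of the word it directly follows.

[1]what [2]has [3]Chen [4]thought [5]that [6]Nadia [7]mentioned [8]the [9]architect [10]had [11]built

11

The displaced element is "what" (word 1).
It is linked across 2 clause boundaries (that → Ø).
It functions as the direct object of "built", so the gap sits immediately after word 11 ("built").
Base order: Chen has thought that Nadia mentioned the architect had built what.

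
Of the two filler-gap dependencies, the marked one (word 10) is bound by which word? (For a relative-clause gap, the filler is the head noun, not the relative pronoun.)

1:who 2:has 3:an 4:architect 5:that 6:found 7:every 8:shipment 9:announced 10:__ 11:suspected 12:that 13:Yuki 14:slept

The marked gap is the subject of "suspected".
Its filler is the fronted wh-phrase "who", at word 1.
(The other dependency links word 4 to a gap after word 5.)

1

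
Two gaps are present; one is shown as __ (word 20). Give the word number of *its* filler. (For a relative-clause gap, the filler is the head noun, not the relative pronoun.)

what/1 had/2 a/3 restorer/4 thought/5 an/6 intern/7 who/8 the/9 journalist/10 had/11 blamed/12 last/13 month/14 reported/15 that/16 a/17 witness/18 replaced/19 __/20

1

The marked gap is the direct object of "replaced".
Its filler is the fronted wh-phrase "what", at word 1.
(The other dependency links word 7 to a gap after word 12.)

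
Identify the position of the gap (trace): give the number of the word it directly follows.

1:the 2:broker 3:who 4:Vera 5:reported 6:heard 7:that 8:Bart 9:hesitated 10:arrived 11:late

5

The displaced element is "the broker" (word 2).
It is linked across 1 clause boundary (Ø).
It functions as the subject of "heard", so the gap sits immediately after word 5 ("reported").
Base order: Vera reported the broker heard that Bart hesitated.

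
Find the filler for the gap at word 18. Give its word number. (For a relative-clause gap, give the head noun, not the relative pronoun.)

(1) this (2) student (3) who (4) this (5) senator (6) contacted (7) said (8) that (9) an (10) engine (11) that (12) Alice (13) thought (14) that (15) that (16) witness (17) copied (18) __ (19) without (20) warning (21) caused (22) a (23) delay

10

The gap at 18 is the object of "copied", inside a relative clause.
The relative pronoun is "that" (word 11); it is bound by the head noun immediately before it.
Its filler is the head noun "engine", at word 10.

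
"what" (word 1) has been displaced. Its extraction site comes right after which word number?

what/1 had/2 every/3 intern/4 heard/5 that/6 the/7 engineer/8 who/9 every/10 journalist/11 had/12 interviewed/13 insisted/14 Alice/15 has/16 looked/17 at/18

The displaced element is "what" (word 1).
It is linked across 2 clause boundaries (that → Ø).
It functions as the object of the preposition "at" of "looked", so the gap sits immediately after word 18 ("at").
Base order: Every intern had heard that the engineer who every journalist had interviewed insisted Alice has looked at what.

18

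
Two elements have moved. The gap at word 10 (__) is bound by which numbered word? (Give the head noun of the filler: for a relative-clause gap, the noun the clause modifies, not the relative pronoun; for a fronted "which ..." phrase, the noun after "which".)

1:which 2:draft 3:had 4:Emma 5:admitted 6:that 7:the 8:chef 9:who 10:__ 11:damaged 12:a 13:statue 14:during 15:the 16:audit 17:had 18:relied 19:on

The marked gap is inside the relative clause, the subject of "damaged".
Its filler is the head noun "chef" (via "who"), at word 8.
(The other dependency links word 2 to a gap after word 19.)

8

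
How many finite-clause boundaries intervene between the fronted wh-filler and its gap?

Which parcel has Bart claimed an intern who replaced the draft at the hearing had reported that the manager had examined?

"which parcel" is extracted from the object of "examined".
Boundaries crossed, outermost first: [Ø], [that] — 2 in total.

2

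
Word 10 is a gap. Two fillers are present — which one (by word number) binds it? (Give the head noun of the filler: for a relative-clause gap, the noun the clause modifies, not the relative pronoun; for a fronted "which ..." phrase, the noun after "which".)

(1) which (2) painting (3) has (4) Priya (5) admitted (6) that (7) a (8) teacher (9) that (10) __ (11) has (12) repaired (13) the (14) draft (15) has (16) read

The marked gap is inside the relative clause, the subject of "repaired".
Its filler is the head noun "teacher" (via "that"), at word 8.
(The other dependency links word 2 to a gap after word 16.)

8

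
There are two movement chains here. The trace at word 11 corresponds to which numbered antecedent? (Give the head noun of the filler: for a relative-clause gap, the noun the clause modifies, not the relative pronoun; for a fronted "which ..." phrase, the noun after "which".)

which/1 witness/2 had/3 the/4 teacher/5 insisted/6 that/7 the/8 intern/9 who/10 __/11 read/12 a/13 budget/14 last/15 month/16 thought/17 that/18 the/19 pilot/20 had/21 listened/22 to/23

9

The marked gap is inside the relative clause, the subject of "read".
Its filler is the head noun "intern" (via "who"), at word 9.
(The other dependency links word 2 to a gap after word 23.)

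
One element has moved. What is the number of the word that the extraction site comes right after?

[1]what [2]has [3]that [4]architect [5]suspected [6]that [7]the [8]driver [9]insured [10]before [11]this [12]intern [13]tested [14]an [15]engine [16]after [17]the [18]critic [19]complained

The displaced element is "what" (word 1).
It is linked across 1 clause boundary (that).
It functions as the direct object of "insured", so the gap sits immediately after word 9 ("insured").
Base order: That architect has suspected that the driver insured what before this intern tested an engine after the critic complained.

9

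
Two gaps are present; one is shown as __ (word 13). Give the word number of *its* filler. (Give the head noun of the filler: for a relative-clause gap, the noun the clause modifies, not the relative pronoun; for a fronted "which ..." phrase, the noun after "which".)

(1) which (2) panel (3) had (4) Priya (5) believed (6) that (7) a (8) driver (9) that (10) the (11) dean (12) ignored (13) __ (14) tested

The marked gap is inside the relative clause, the direct object of "ignored".
Its filler is the head noun "driver" (via "that"), at word 8.
(The other dependency links word 2 to a gap after word 14.)

8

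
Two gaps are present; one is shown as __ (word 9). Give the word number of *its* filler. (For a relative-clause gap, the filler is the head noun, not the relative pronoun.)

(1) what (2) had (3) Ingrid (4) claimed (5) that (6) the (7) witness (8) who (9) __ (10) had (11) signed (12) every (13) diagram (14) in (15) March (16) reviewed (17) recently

7

The marked gap is inside the relative clause, the subject of "signed".
Its filler is the head noun "witness" (via "who"), at word 7.
(The other dependency links word 1 to a gap after word 16.)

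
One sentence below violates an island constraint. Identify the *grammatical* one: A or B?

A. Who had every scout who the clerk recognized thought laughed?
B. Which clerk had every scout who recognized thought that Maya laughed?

In B, the wh-phrase is extracted from inside a complex-NP island (relative clause) (introduced by "who"), which blocks movement.
In A, the extraction path crosses only that-complement boundaries, which are transparent.
So A is grammatical.

A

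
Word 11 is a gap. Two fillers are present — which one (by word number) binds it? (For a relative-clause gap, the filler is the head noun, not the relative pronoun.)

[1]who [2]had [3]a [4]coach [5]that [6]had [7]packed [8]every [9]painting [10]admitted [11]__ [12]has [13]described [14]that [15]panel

The marked gap is the subject of "described".
Its filler is the fronted wh-phrase "who", at word 1.
(The other dependency links word 4 to a gap after word 5.)

1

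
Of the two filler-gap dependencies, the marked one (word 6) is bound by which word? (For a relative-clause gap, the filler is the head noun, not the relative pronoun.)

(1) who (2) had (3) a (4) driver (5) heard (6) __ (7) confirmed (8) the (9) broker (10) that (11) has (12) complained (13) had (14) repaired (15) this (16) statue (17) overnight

1

The marked gap is the subject of "confirmed".
Its filler is the fronted wh-phrase "who", at word 1.
(The other dependency links word 9 to a gap after word 10.)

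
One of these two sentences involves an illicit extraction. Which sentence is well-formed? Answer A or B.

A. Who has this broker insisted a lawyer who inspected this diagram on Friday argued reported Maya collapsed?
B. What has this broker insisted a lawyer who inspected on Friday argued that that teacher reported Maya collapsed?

A

In B, the wh-phrase is extracted from inside a complex-NP island (relative clause) (introduced by "who"), which blocks movement.
In A, the extraction path crosses only that-complement boundaries, which are transparent.
So A is grammatical.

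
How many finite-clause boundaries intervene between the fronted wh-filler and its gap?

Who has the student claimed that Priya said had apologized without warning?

"who" is extracted from the subject of "apologized".
Boundaries crossed, outermost first: [that], [Ø] — 2 in total.

2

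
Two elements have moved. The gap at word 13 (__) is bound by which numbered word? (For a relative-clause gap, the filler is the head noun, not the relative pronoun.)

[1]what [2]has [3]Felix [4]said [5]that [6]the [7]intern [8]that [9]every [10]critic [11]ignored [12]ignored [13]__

1

The marked gap is the direct object of "ignored".
Its filler is the fronted wh-phrase "what", at word 1.
(The other dependency links word 7 to a gap after word 11.)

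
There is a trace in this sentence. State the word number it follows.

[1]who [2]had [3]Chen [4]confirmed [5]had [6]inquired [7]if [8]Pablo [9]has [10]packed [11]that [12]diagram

The displaced element is "who" (word 1).
It is linked across 1 clause boundary (Ø).
It functions as the subject of "inquired", so the gap sits immediately after word 4 ("confirmed").
Base order: Chen had confirmed that who had inquired if Pablo has packed that diagram.

4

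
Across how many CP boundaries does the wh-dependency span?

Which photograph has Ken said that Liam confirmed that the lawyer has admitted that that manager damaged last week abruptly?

3

"which photograph" is extracted from the object of "damaged".
Boundaries crossed, outermost first: [that], [that], [that] — 3 in total.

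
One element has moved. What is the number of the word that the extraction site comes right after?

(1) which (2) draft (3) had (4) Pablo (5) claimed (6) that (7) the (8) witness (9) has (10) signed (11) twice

The displaced element is "which draft" (word 2).
It is linked across 1 clause boundary (that).
It functions as the direct object of "signed", so the gap sits immediately after word 10 ("signed").
Base order: Pablo had claimed that the witness has signed which draft twice.

10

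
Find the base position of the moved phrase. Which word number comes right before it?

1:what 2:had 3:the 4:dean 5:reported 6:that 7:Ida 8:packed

The displaced element is "what" (word 1).
It is linked across 1 clause boundary (that).
It functions as the direct object of "packed", so the gap sits immediately after word 8 ("packed").
Base order: The dean had reported that Ida packed what.

8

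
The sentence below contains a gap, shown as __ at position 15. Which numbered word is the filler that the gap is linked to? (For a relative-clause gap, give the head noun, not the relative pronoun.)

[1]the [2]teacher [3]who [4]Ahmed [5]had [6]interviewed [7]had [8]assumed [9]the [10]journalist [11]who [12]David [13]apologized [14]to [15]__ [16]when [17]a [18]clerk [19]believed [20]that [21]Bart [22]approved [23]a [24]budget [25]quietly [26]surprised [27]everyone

The gap at 15 is the prepositional object of "apologized", inside a relative clause.
The relative pronoun is "who" (word 11); it is bound by the head noun immediately before it.
Its filler is the head noun "journalist", at word 10.

10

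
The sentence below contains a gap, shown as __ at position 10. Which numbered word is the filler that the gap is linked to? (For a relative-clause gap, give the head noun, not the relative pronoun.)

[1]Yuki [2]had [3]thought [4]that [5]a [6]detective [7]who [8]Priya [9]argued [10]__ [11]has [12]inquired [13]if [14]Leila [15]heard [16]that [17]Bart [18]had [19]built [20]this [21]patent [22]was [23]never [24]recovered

6

The gap at 10 is the subject of "inquired", inside a relative clause.
The relative pronoun is "who" (word 7); it is bound by the head noun immediately before it.
Its filler is the head noun "detective", at word 6.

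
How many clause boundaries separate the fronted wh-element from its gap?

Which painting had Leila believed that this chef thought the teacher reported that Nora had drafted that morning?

3

"which painting" is extracted from the object of "drafted".
Boundaries crossed, outermost first: [that], [Ø], [that] — 3 in total.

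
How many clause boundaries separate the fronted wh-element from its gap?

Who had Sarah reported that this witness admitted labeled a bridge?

2

"who" is extracted from the subject of "labeled".
Boundaries crossed, outermost first: [that], [Ø] — 2 in total.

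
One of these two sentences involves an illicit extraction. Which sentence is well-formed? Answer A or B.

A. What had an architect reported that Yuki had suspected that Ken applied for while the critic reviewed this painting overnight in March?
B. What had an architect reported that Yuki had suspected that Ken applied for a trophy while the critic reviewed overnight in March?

A

In B, the wh-phrase is extracted from inside an adjunct island (introduced by "while"), which blocks movement.
In A, the extraction path crosses only that-complement boundaries, which are transparent.
So A is grammatical.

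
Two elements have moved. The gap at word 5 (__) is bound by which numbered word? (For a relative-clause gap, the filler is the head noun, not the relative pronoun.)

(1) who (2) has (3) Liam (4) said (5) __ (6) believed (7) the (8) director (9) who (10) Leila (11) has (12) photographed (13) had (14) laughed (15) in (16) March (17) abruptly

1

The marked gap is the subject of "believed".
Its filler is the fronted wh-phrase "who", at word 1.
(The other dependency links word 8 to a gap after word 12.)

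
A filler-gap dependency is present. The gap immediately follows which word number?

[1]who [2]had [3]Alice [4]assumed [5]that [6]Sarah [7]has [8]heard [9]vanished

8

The displaced element is "who" (word 1).
It is linked across 2 clause boundaries (that → Ø).
It functions as the subject of "vanished", so the gap sits immediately after word 8 ("heard").
Base order: Alice had assumed that Sarah has heard that who vanished.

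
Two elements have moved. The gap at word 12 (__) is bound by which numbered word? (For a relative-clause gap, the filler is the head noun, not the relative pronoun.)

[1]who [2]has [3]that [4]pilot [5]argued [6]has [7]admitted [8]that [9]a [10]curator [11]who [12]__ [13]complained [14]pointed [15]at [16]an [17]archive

The marked gap is inside the relative clause, the subject of "complained".
Its filler is the head noun "curator" (via "who"), at word 10.
(The other dependency links word 1 to a gap after word 5.)

10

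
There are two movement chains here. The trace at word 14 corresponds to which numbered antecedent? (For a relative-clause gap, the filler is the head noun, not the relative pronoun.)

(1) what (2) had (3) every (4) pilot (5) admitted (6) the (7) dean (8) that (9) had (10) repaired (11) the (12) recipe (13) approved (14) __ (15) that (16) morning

The marked gap is the direct object of "approved".
Its filler is the fronted wh-phrase "what", at word 1.
(The other dependency links word 7 to a gap after word 8.)

1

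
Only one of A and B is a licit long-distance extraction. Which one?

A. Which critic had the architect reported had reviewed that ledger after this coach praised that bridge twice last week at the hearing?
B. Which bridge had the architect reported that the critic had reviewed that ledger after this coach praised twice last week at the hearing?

In B, the wh-phrase is extracted from inside an adjunct island (introduced by "after"), which blocks movement.
In A, the extraction path crosses only that-complement boundaries, which are transparent.
So A is grammatical.

A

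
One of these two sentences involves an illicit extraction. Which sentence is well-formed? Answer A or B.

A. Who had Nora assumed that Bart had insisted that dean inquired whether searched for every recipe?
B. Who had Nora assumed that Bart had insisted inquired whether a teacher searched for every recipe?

B

In A, the wh-phrase is extracted from inside a wh-island (introduced by "whether"), which blocks movement.
In B, the extraction path crosses only that-complement boundaries, which are transparent.
So B is grammatical.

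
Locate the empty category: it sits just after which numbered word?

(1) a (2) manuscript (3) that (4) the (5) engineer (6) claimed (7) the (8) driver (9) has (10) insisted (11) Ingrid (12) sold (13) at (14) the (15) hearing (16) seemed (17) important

The displaced element is "a manuscript" (word 2).
It is linked across 2 clause boundaries (Ø → Ø).
It functions as the direct object of "sold", so the gap sits immediately after word 12 ("sold").
Base order: The engineer claimed the driver has insisted Ingrid sold a manuscript at the hearing.

12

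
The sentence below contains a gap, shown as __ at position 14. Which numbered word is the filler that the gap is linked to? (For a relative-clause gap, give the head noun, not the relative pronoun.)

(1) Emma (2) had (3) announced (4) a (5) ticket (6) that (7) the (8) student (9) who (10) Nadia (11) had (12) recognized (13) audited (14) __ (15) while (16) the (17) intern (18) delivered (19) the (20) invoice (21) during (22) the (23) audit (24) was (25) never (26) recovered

5

The gap at 14 is the object of "audited", inside a relative clause.
The relative pronoun is "that" (word 6); it is bound by the head noun immediately before it.
Its filler is the head noun "ticket", at word 5.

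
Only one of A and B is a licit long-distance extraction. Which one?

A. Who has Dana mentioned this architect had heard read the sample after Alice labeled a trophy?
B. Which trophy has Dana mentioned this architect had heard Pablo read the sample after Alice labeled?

In B, the wh-phrase is extracted from inside an adjunct island (introduced by "after"), which blocks movement.
In A, the extraction path crosses only that-complement boundaries, which are transparent.
So A is grammatical.

A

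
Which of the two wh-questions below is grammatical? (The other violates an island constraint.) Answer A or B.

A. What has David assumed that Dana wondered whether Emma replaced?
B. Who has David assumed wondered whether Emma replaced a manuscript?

In A, the wh-phrase is extracted from inside a wh-island (introduced by "whether"), which blocks movement.
In B, the extraction path crosses only that-complement boundaries, which are transparent.
So B is grammatical.

B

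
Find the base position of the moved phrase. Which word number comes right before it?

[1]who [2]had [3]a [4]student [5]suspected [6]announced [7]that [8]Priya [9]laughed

5

The displaced element is "who" (word 1).
It is linked across 1 clause boundary (Ø).
It functions as the subject of "announced", so the gap sits immediately after word 5 ("suspected").
Base order: A student had suspected that who announced that Priya laughed.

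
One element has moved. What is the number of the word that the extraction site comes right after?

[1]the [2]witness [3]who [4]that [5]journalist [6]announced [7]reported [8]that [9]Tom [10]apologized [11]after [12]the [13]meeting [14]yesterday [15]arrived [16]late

6

The displaced element is "the witness" (word 2).
It is linked across 1 clause boundary (Ø).
It functions as the subject of "reported", so the gap sits immediately after word 6 ("announced").
Base order: That journalist announced the witness reported that Tom apologized after the meeting yesterday.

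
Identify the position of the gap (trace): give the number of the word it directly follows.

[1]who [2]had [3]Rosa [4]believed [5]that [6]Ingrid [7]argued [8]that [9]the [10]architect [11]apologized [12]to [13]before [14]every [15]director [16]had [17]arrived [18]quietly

12

The displaced element is "who" (word 1).
It is linked across 2 clause boundaries (that → that).
It functions as the object of the preposition "to" of "apologized", so the gap sits immediately after word 12 ("to").
Base order: Rosa had believed that Ingrid argued that the architect apologized to who before every director had arrived quietly.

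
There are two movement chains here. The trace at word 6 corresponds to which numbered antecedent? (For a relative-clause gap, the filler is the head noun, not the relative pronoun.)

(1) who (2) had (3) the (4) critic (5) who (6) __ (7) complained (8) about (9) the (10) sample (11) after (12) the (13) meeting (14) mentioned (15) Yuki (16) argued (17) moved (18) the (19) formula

The marked gap is inside the relative clause, the subject of "complained".
Its filler is the head noun "critic" (via "who"), at word 4.
(The other dependency links word 1 to a gap after word 16.)

4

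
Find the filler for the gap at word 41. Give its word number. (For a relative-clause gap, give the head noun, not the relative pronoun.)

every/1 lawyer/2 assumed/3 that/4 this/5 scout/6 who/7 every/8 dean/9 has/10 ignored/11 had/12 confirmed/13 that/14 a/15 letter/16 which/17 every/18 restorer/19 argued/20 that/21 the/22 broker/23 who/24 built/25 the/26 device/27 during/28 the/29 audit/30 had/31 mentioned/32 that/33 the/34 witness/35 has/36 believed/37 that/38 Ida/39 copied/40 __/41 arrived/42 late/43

The gap at 41 is the object of "copied", inside a relative clause.
The relative pronoun is "which" (word 17); it is bound by the head noun immediately before it.
Its filler is the head noun "letter", at word 16.

16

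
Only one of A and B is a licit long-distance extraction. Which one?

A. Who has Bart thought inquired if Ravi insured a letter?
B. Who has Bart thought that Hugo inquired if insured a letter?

In B, the wh-phrase is extracted from inside a wh-island (introduced by "if"), which blocks movement.
In A, the extraction path crosses only that-complement boundaries, which are transparent.
So A is grammatical.

A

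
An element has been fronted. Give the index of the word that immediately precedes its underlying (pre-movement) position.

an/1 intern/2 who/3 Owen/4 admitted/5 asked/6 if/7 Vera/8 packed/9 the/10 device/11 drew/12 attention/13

The displaced element is "an intern" (word 2).
It is linked across 1 clause boundary (Ø).
It functions as the subject of "asked", so the gap sits immediately after word 5 ("admitted").
Base order: Owen admitted an intern asked if Vera packed the device.

5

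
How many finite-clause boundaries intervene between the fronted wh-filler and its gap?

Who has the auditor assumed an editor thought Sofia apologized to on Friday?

"who" is extracted from the PP object of "apologized".
Boundaries crossed, outermost first: [Ø], [Ø] — 2 in total.

2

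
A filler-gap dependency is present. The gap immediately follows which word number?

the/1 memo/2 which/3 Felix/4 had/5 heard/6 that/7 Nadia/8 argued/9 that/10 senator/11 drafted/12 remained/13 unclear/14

12

The displaced element is "the memo" (word 2).
It is linked across 2 clause boundaries (that → Ø).
It functions as the direct object of "drafted", so the gap sits immediately after word 12 ("drafted").
Base order: Felix had heard that Nadia argued that senator drafted the memo.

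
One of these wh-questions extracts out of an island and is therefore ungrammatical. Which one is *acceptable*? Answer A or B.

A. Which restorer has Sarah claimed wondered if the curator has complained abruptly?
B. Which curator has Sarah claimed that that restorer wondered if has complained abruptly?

In B, the wh-phrase is extracted from inside a wh-island (introduced by "if"), which blocks movement.
In A, the extraction path crosses only that-complement boundaries, which are transparent.
So A is grammatical.

A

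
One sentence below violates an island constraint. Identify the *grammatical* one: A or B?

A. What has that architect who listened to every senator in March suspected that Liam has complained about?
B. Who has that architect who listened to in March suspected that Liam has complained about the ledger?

A

In B, the wh-phrase is extracted from inside a complex-NP island (relative clause) (introduced by "who"), which blocks movement.
In A, the extraction path crosses only that-complement boundaries, which are transparent.
So A is grammatical.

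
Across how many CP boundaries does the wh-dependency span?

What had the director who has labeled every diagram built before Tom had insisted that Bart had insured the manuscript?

"what" originates inside the matrix clause — no clause boundary is crossed.

0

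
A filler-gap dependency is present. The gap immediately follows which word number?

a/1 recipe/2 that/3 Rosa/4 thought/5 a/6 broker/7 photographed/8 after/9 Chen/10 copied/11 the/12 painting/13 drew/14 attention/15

The displaced element is "a recipe" (word 2).
It is linked across 1 clause boundary (Ø).
It functions as the direct object of "photographed", so the gap sits immediately after word 8 ("photographed").
Base order: Rosa thought a broker photographed a recipe after Chen copied the painting.

8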